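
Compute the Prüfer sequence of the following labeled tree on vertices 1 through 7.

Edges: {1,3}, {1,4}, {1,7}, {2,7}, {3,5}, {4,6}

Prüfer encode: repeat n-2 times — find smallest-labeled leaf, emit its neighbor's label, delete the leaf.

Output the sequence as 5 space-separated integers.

Step 1: leaves = {2,5,6}. Remove smallest leaf 2, emit neighbor 7.
Step 2: leaves = {5,6,7}. Remove smallest leaf 5, emit neighbor 3.
Step 3: leaves = {3,6,7}. Remove smallest leaf 3, emit neighbor 1.
Step 4: leaves = {6,7}. Remove smallest leaf 6, emit neighbor 4.
Step 5: leaves = {4,7}. Remove smallest leaf 4, emit neighbor 1.
Done: 2 vertices remain (1, 7). Sequence = [7 3 1 4 1]

Answer: 7 3 1 4 1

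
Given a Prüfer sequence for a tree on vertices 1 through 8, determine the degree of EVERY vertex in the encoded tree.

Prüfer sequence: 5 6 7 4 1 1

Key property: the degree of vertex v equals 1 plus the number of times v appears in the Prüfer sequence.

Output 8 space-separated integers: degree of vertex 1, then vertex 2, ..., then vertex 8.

Answer: 3 1 1 2 2 2 2 1

Derivation:
p_1 = 5: count[5] becomes 1
p_2 = 6: count[6] becomes 1
p_3 = 7: count[7] becomes 1
p_4 = 4: count[4] becomes 1
p_5 = 1: count[1] becomes 1
p_6 = 1: count[1] becomes 2
Degrees (1 + count): deg[1]=1+2=3, deg[2]=1+0=1, deg[3]=1+0=1, deg[4]=1+1=2, deg[5]=1+1=2, deg[6]=1+1=2, deg[7]=1+1=2, deg[8]=1+0=1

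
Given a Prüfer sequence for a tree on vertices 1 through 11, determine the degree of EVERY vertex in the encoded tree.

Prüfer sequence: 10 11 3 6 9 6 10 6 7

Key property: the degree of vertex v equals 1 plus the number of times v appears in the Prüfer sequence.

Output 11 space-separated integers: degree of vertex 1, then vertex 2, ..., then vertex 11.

Answer: 1 1 2 1 1 4 2 1 2 3 2

Derivation:
p_1 = 10: count[10] becomes 1
p_2 = 11: count[11] becomes 1
p_3 = 3: count[3] becomes 1
p_4 = 6: count[6] becomes 1
p_5 = 9: count[9] becomes 1
p_6 = 6: count[6] becomes 2
p_7 = 10: count[10] becomes 2
p_8 = 6: count[6] becomes 3
p_9 = 7: count[7] becomes 1
Degrees (1 + count): deg[1]=1+0=1, deg[2]=1+0=1, deg[3]=1+1=2, deg[4]=1+0=1, deg[5]=1+0=1, deg[6]=1+3=4, deg[7]=1+1=2, deg[8]=1+0=1, deg[9]=1+1=2, deg[10]=1+2=3, deg[11]=1+1=2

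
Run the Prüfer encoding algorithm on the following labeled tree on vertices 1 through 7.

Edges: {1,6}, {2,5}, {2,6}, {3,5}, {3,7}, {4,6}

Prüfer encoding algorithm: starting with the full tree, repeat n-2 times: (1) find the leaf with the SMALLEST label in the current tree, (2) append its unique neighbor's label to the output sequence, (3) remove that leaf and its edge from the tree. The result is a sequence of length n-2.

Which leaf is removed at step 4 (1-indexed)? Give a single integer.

Answer: 2

Derivation:
Step 1: current leaves = {1,4,7}. Remove leaf 1 (neighbor: 6).
Step 2: current leaves = {4,7}. Remove leaf 4 (neighbor: 6).
Step 3: current leaves = {6,7}. Remove leaf 6 (neighbor: 2).
Step 4: current leaves = {2,7}. Remove leaf 2 (neighbor: 5).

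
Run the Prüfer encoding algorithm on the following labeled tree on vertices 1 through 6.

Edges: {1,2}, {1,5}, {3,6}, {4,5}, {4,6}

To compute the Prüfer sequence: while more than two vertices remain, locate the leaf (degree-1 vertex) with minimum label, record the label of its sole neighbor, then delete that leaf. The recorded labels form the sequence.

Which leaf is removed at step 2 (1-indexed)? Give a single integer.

Step 1: current leaves = {2,3}. Remove leaf 2 (neighbor: 1).
Step 2: current leaves = {1,3}. Remove leaf 1 (neighbor: 5).

Answer: 1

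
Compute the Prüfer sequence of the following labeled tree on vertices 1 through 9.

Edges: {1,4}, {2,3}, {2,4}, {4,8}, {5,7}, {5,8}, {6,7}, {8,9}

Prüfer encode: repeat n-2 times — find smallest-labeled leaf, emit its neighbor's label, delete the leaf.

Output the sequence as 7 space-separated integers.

Answer: 4 2 4 8 7 5 8

Derivation:
Step 1: leaves = {1,3,6,9}. Remove smallest leaf 1, emit neighbor 4.
Step 2: leaves = {3,6,9}. Remove smallest leaf 3, emit neighbor 2.
Step 3: leaves = {2,6,9}. Remove smallest leaf 2, emit neighbor 4.
Step 4: leaves = {4,6,9}. Remove smallest leaf 4, emit neighbor 8.
Step 5: leaves = {6,9}. Remove smallest leaf 6, emit neighbor 7.
Step 6: leaves = {7,9}. Remove smallest leaf 7, emit neighbor 5.
Step 7: leaves = {5,9}. Remove smallest leaf 5, emit neighbor 8.
Done: 2 vertices remain (8, 9). Sequence = [4 2 4 8 7 5 8]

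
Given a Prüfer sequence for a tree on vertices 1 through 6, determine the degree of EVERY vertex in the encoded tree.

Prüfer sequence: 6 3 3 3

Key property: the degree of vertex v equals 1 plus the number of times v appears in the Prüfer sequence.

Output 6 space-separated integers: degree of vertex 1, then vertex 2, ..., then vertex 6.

Answer: 1 1 4 1 1 2

Derivation:
p_1 = 6: count[6] becomes 1
p_2 = 3: count[3] becomes 1
p_3 = 3: count[3] becomes 2
p_4 = 3: count[3] becomes 3
Degrees (1 + count): deg[1]=1+0=1, deg[2]=1+0=1, deg[3]=1+3=4, deg[4]=1+0=1, deg[5]=1+0=1, deg[6]=1+1=2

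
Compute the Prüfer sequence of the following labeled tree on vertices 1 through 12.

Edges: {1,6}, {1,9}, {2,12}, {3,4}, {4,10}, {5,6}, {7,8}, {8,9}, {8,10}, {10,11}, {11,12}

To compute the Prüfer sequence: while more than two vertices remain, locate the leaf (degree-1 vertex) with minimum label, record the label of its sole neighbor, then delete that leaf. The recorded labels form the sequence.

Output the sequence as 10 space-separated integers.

Answer: 12 4 10 6 1 9 8 8 10 11

Derivation:
Step 1: leaves = {2,3,5,7}. Remove smallest leaf 2, emit neighbor 12.
Step 2: leaves = {3,5,7,12}. Remove smallest leaf 3, emit neighbor 4.
Step 3: leaves = {4,5,7,12}. Remove smallest leaf 4, emit neighbor 10.
Step 4: leaves = {5,7,12}. Remove smallest leaf 5, emit neighbor 6.
Step 5: leaves = {6,7,12}. Remove smallest leaf 6, emit neighbor 1.
Step 6: leaves = {1,7,12}. Remove smallest leaf 1, emit neighbor 9.
Step 7: leaves = {7,9,12}. Remove smallest leaf 7, emit neighbor 8.
Step 8: leaves = {9,12}. Remove smallest leaf 9, emit neighbor 8.
Step 9: leaves = {8,12}. Remove smallest leaf 8, emit neighbor 10.
Step 10: leaves = {10,12}. Remove smallest leaf 10, emit neighbor 11.
Done: 2 vertices remain (11, 12). Sequence = [12 4 10 6 1 9 8 8 10 11]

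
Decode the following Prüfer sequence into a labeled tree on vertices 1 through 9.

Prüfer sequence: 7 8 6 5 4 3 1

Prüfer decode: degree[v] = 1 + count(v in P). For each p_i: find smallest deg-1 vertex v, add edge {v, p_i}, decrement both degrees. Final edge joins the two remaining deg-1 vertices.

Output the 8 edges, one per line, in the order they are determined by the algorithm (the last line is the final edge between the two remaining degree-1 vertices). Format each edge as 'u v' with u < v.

Answer: 2 7
7 8
6 8
5 6
4 5
3 4
1 3
1 9

Derivation:
Initial degrees: {1:2, 2:1, 3:2, 4:2, 5:2, 6:2, 7:2, 8:2, 9:1}
Step 1: smallest deg-1 vertex = 2, p_1 = 7. Add edge {2,7}. Now deg[2]=0, deg[7]=1.
Step 2: smallest deg-1 vertex = 7, p_2 = 8. Add edge {7,8}. Now deg[7]=0, deg[8]=1.
Step 3: smallest deg-1 vertex = 8, p_3 = 6. Add edge {6,8}. Now deg[8]=0, deg[6]=1.
Step 4: smallest deg-1 vertex = 6, p_4 = 5. Add edge {5,6}. Now deg[6]=0, deg[5]=1.
Step 5: smallest deg-1 vertex = 5, p_5 = 4. Add edge {4,5}. Now deg[5]=0, deg[4]=1.
Step 6: smallest deg-1 vertex = 4, p_6 = 3. Add edge {3,4}. Now deg[4]=0, deg[3]=1.
Step 7: smallest deg-1 vertex = 3, p_7 = 1. Add edge {1,3}. Now deg[3]=0, deg[1]=1.
Final: two remaining deg-1 vertices are 1, 9. Add edge {1,9}.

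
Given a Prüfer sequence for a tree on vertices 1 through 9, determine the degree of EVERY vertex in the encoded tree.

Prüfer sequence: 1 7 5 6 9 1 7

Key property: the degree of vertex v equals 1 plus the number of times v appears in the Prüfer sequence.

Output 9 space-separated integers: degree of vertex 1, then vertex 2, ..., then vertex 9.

p_1 = 1: count[1] becomes 1
p_2 = 7: count[7] becomes 1
p_3 = 5: count[5] becomes 1
p_4 = 6: count[6] becomes 1
p_5 = 9: count[9] becomes 1
p_6 = 1: count[1] becomes 2
p_7 = 7: count[7] becomes 2
Degrees (1 + count): deg[1]=1+2=3, deg[2]=1+0=1, deg[3]=1+0=1, deg[4]=1+0=1, deg[5]=1+1=2, deg[6]=1+1=2, deg[7]=1+2=3, deg[8]=1+0=1, deg[9]=1+1=2

Answer: 3 1 1 1 2 2 3 1 2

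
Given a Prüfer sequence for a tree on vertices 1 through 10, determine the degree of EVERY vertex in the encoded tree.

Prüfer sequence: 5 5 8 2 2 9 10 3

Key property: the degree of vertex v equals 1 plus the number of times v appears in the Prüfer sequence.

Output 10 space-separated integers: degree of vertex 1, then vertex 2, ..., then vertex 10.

p_1 = 5: count[5] becomes 1
p_2 = 5: count[5] becomes 2
p_3 = 8: count[8] becomes 1
p_4 = 2: count[2] becomes 1
p_5 = 2: count[2] becomes 2
p_6 = 9: count[9] becomes 1
p_7 = 10: count[10] becomes 1
p_8 = 3: count[3] becomes 1
Degrees (1 + count): deg[1]=1+0=1, deg[2]=1+2=3, deg[3]=1+1=2, deg[4]=1+0=1, deg[5]=1+2=3, deg[6]=1+0=1, deg[7]=1+0=1, deg[8]=1+1=2, deg[9]=1+1=2, deg[10]=1+1=2

Answer: 1 3 2 1 3 1 1 2 2 2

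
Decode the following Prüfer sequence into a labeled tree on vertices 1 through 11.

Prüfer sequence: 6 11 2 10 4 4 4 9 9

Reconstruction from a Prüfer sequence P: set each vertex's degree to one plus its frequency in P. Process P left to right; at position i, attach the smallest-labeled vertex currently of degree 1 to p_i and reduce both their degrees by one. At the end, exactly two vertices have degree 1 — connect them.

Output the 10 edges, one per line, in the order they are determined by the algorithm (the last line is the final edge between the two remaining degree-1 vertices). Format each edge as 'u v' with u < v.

Initial degrees: {1:1, 2:2, 3:1, 4:4, 5:1, 6:2, 7:1, 8:1, 9:3, 10:2, 11:2}
Step 1: smallest deg-1 vertex = 1, p_1 = 6. Add edge {1,6}. Now deg[1]=0, deg[6]=1.
Step 2: smallest deg-1 vertex = 3, p_2 = 11. Add edge {3,11}. Now deg[3]=0, deg[11]=1.
Step 3: smallest deg-1 vertex = 5, p_3 = 2. Add edge {2,5}. Now deg[5]=0, deg[2]=1.
Step 4: smallest deg-1 vertex = 2, p_4 = 10. Add edge {2,10}. Now deg[2]=0, deg[10]=1.
Step 5: smallest deg-1 vertex = 6, p_5 = 4. Add edge {4,6}. Now deg[6]=0, deg[4]=3.
Step 6: smallest deg-1 vertex = 7, p_6 = 4. Add edge {4,7}. Now deg[7]=0, deg[4]=2.
Step 7: smallest deg-1 vertex = 8, p_7 = 4. Add edge {4,8}. Now deg[8]=0, deg[4]=1.
Step 8: smallest deg-1 vertex = 4, p_8 = 9. Add edge {4,9}. Now deg[4]=0, deg[9]=2.
Step 9: smallest deg-1 vertex = 10, p_9 = 9. Add edge {9,10}. Now deg[10]=0, deg[9]=1.
Final: two remaining deg-1 vertices are 9, 11. Add edge {9,11}.

Answer: 1 6
3 11
2 5
2 10
4 6
4 7
4 8
4 9
9 10
9 11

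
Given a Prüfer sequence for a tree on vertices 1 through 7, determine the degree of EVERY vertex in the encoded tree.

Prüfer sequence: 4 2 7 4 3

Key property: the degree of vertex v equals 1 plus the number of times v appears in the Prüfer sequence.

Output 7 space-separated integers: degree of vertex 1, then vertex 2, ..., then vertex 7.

p_1 = 4: count[4] becomes 1
p_2 = 2: count[2] becomes 1
p_3 = 7: count[7] becomes 1
p_4 = 4: count[4] becomes 2
p_5 = 3: count[3] becomes 1
Degrees (1 + count): deg[1]=1+0=1, deg[2]=1+1=2, deg[3]=1+1=2, deg[4]=1+2=3, deg[5]=1+0=1, deg[6]=1+0=1, deg[7]=1+1=2

Answer: 1 2 2 3 1 1 2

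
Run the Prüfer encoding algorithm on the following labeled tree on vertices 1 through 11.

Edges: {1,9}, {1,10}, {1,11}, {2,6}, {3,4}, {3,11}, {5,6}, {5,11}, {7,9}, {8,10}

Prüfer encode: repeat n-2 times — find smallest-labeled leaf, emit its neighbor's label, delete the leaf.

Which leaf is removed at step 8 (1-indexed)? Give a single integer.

Answer: 9

Derivation:
Step 1: current leaves = {2,4,7,8}. Remove leaf 2 (neighbor: 6).
Step 2: current leaves = {4,6,7,8}. Remove leaf 4 (neighbor: 3).
Step 3: current leaves = {3,6,7,8}. Remove leaf 3 (neighbor: 11).
Step 4: current leaves = {6,7,8}. Remove leaf 6 (neighbor: 5).
Step 5: current leaves = {5,7,8}. Remove leaf 5 (neighbor: 11).
Step 6: current leaves = {7,8,11}. Remove leaf 7 (neighbor: 9).
Step 7: current leaves = {8,9,11}. Remove leaf 8 (neighbor: 10).
Step 8: current leaves = {9,10,11}. Remove leaf 9 (neighbor: 1).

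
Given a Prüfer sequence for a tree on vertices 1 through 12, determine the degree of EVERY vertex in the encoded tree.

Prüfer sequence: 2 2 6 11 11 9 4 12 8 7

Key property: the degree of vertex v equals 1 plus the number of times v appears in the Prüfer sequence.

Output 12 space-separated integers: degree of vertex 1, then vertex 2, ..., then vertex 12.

Answer: 1 3 1 2 1 2 2 2 2 1 3 2

Derivation:
p_1 = 2: count[2] becomes 1
p_2 = 2: count[2] becomes 2
p_3 = 6: count[6] becomes 1
p_4 = 11: count[11] becomes 1
p_5 = 11: count[11] becomes 2
p_6 = 9: count[9] becomes 1
p_7 = 4: count[4] becomes 1
p_8 = 12: count[12] becomes 1
p_9 = 8: count[8] becomes 1
p_10 = 7: count[7] becomes 1
Degrees (1 + count): deg[1]=1+0=1, deg[2]=1+2=3, deg[3]=1+0=1, deg[4]=1+1=2, deg[5]=1+0=1, deg[6]=1+1=2, deg[7]=1+1=2, deg[8]=1+1=2, deg[9]=1+1=2, deg[10]=1+0=1, deg[11]=1+2=3, deg[12]=1+1=2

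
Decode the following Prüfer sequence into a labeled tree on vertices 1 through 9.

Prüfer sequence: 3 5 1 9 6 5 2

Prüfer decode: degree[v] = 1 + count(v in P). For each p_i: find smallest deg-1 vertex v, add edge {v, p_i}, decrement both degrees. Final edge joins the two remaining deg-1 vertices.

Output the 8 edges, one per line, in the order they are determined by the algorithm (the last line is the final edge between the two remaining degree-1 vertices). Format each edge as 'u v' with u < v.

Initial degrees: {1:2, 2:2, 3:2, 4:1, 5:3, 6:2, 7:1, 8:1, 9:2}
Step 1: smallest deg-1 vertex = 4, p_1 = 3. Add edge {3,4}. Now deg[4]=0, deg[3]=1.
Step 2: smallest deg-1 vertex = 3, p_2 = 5. Add edge {3,5}. Now deg[3]=0, deg[5]=2.
Step 3: smallest deg-1 vertex = 7, p_3 = 1. Add edge {1,7}. Now deg[7]=0, deg[1]=1.
Step 4: smallest deg-1 vertex = 1, p_4 = 9. Add edge {1,9}. Now deg[1]=0, deg[9]=1.
Step 5: smallest deg-1 vertex = 8, p_5 = 6. Add edge {6,8}. Now deg[8]=0, deg[6]=1.
Step 6: smallest deg-1 vertex = 6, p_6 = 5. Add edge {5,6}. Now deg[6]=0, deg[5]=1.
Step 7: smallest deg-1 vertex = 5, p_7 = 2. Add edge {2,5}. Now deg[5]=0, deg[2]=1.
Final: two remaining deg-1 vertices are 2, 9. Add edge {2,9}.

Answer: 3 4
3 5
1 7
1 9
6 8
5 6
2 5
2 9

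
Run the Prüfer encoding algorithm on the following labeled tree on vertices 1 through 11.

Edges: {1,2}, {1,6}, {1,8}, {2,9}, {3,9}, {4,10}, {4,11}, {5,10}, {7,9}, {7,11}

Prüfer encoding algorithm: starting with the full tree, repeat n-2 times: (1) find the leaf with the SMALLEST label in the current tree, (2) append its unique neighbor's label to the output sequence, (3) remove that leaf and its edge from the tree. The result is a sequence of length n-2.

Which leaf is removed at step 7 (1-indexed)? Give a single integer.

Answer: 9

Derivation:
Step 1: current leaves = {3,5,6,8}. Remove leaf 3 (neighbor: 9).
Step 2: current leaves = {5,6,8}. Remove leaf 5 (neighbor: 10).
Step 3: current leaves = {6,8,10}. Remove leaf 6 (neighbor: 1).
Step 4: current leaves = {8,10}. Remove leaf 8 (neighbor: 1).
Step 5: current leaves = {1,10}. Remove leaf 1 (neighbor: 2).
Step 6: current leaves = {2,10}. Remove leaf 2 (neighbor: 9).
Step 7: current leaves = {9,10}. Remove leaf 9 (neighbor: 7).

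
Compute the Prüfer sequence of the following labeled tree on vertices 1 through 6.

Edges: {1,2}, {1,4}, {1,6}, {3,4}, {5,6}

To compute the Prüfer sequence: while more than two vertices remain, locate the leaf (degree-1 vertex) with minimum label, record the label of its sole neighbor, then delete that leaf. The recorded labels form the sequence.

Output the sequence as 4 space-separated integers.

Answer: 1 4 1 6

Derivation:
Step 1: leaves = {2,3,5}. Remove smallest leaf 2, emit neighbor 1.
Step 2: leaves = {3,5}. Remove smallest leaf 3, emit neighbor 4.
Step 3: leaves = {4,5}. Remove smallest leaf 4, emit neighbor 1.
Step 4: leaves = {1,5}. Remove smallest leaf 1, emit neighbor 6.
Done: 2 vertices remain (5, 6). Sequence = [1 4 1 6]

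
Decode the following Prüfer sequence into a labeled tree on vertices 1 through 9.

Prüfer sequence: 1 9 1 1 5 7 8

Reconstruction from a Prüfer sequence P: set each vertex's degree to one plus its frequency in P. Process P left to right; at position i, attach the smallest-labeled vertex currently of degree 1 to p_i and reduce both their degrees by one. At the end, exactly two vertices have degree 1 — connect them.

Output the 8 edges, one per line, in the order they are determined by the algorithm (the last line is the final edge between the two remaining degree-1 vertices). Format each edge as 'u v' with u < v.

Answer: 1 2
3 9
1 4
1 6
1 5
5 7
7 8
8 9

Derivation:
Initial degrees: {1:4, 2:1, 3:1, 4:1, 5:2, 6:1, 7:2, 8:2, 9:2}
Step 1: smallest deg-1 vertex = 2, p_1 = 1. Add edge {1,2}. Now deg[2]=0, deg[1]=3.
Step 2: smallest deg-1 vertex = 3, p_2 = 9. Add edge {3,9}. Now deg[3]=0, deg[9]=1.
Step 3: smallest deg-1 vertex = 4, p_3 = 1. Add edge {1,4}. Now deg[4]=0, deg[1]=2.
Step 4: smallest deg-1 vertex = 6, p_4 = 1. Add edge {1,6}. Now deg[6]=0, deg[1]=1.
Step 5: smallest deg-1 vertex = 1, p_5 = 5. Add edge {1,5}. Now deg[1]=0, deg[5]=1.
Step 6: smallest deg-1 vertex = 5, p_6 = 7. Add edge {5,7}. Now deg[5]=0, deg[7]=1.
Step 7: smallest deg-1 vertex = 7, p_7 = 8. Add edge {7,8}. Now deg[7]=0, deg[8]=1.
Final: two remaining deg-1 vertices are 8, 9. Add edge {8,9}.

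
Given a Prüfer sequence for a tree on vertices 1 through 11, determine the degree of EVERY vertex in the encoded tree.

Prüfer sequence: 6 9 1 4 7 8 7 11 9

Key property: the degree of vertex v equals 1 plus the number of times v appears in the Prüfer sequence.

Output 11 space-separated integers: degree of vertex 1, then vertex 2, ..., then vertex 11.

p_1 = 6: count[6] becomes 1
p_2 = 9: count[9] becomes 1
p_3 = 1: count[1] becomes 1
p_4 = 4: count[4] becomes 1
p_5 = 7: count[7] becomes 1
p_6 = 8: count[8] becomes 1
p_7 = 7: count[7] becomes 2
p_8 = 11: count[11] becomes 1
p_9 = 9: count[9] becomes 2
Degrees (1 + count): deg[1]=1+1=2, deg[2]=1+0=1, deg[3]=1+0=1, deg[4]=1+1=2, deg[5]=1+0=1, deg[6]=1+1=2, deg[7]=1+2=3, deg[8]=1+1=2, deg[9]=1+2=3, deg[10]=1+0=1, deg[11]=1+1=2

Answer: 2 1 1 2 1 2 3 2 3 1 2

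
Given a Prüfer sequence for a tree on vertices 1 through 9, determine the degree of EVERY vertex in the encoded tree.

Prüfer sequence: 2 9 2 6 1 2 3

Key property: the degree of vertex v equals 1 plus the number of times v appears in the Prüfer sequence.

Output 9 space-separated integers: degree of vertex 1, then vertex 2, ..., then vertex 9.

p_1 = 2: count[2] becomes 1
p_2 = 9: count[9] becomes 1
p_3 = 2: count[2] becomes 2
p_4 = 6: count[6] becomes 1
p_5 = 1: count[1] becomes 1
p_6 = 2: count[2] becomes 3
p_7 = 3: count[3] becomes 1
Degrees (1 + count): deg[1]=1+1=2, deg[2]=1+3=4, deg[3]=1+1=2, deg[4]=1+0=1, deg[5]=1+0=1, deg[6]=1+1=2, deg[7]=1+0=1, deg[8]=1+0=1, deg[9]=1+1=2

Answer: 2 4 2 1 1 2 1 1 2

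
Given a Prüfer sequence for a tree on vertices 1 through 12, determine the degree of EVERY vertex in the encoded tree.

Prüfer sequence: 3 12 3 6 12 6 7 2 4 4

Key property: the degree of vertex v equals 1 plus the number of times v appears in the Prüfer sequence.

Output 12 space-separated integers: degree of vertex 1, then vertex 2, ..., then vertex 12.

p_1 = 3: count[3] becomes 1
p_2 = 12: count[12] becomes 1
p_3 = 3: count[3] becomes 2
p_4 = 6: count[6] becomes 1
p_5 = 12: count[12] becomes 2
p_6 = 6: count[6] becomes 2
p_7 = 7: count[7] becomes 1
p_8 = 2: count[2] becomes 1
p_9 = 4: count[4] becomes 1
p_10 = 4: count[4] becomes 2
Degrees (1 + count): deg[1]=1+0=1, deg[2]=1+1=2, deg[3]=1+2=3, deg[4]=1+2=3, deg[5]=1+0=1, deg[6]=1+2=3, deg[7]=1+1=2, deg[8]=1+0=1, deg[9]=1+0=1, deg[10]=1+0=1, deg[11]=1+0=1, deg[12]=1+2=3

Answer: 1 2 3 3 1 3 2 1 1 1 1 3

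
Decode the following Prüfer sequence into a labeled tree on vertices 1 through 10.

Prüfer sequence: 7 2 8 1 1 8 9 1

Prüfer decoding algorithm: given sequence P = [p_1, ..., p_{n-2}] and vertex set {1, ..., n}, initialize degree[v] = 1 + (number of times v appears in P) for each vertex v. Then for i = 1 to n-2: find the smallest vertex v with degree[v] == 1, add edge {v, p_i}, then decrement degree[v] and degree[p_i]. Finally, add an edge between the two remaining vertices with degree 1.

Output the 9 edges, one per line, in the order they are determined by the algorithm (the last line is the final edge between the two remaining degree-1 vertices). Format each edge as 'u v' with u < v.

Answer: 3 7
2 4
2 8
1 5
1 6
7 8
8 9
1 9
1 10

Derivation:
Initial degrees: {1:4, 2:2, 3:1, 4:1, 5:1, 6:1, 7:2, 8:3, 9:2, 10:1}
Step 1: smallest deg-1 vertex = 3, p_1 = 7. Add edge {3,7}. Now deg[3]=0, deg[7]=1.
Step 2: smallest deg-1 vertex = 4, p_2 = 2. Add edge {2,4}. Now deg[4]=0, deg[2]=1.
Step 3: smallest deg-1 vertex = 2, p_3 = 8. Add edge {2,8}. Now deg[2]=0, deg[8]=2.
Step 4: smallest deg-1 vertex = 5, p_4 = 1. Add edge {1,5}. Now deg[5]=0, deg[1]=3.
Step 5: smallest deg-1 vertex = 6, p_5 = 1. Add edge {1,6}. Now deg[6]=0, deg[1]=2.
Step 6: smallest deg-1 vertex = 7, p_6 = 8. Add edge {7,8}. Now deg[7]=0, deg[8]=1.
Step 7: smallest deg-1 vertex = 8, p_7 = 9. Add edge {8,9}. Now deg[8]=0, deg[9]=1.
Step 8: smallest deg-1 vertex = 9, p_8 = 1. Add edge {1,9}. Now deg[9]=0, deg[1]=1.
Final: two remaining deg-1 vertices are 1, 10. Add edge {1,10}.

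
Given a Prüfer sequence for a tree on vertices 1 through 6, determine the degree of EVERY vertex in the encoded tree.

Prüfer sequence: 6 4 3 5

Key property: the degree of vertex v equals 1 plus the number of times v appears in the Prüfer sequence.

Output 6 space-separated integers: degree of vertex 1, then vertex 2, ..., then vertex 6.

p_1 = 6: count[6] becomes 1
p_2 = 4: count[4] becomes 1
p_3 = 3: count[3] becomes 1
p_4 = 5: count[5] becomes 1
Degrees (1 + count): deg[1]=1+0=1, deg[2]=1+0=1, deg[3]=1+1=2, deg[4]=1+1=2, deg[5]=1+1=2, deg[6]=1+1=2

Answer: 1 1 2 2 2 2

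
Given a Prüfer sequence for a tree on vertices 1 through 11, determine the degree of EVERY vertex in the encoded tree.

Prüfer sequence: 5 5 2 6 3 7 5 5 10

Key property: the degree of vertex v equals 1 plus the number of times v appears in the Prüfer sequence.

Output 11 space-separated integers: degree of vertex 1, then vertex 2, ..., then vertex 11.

Answer: 1 2 2 1 5 2 2 1 1 2 1

Derivation:
p_1 = 5: count[5] becomes 1
p_2 = 5: count[5] becomes 2
p_3 = 2: count[2] becomes 1
p_4 = 6: count[6] becomes 1
p_5 = 3: count[3] becomes 1
p_6 = 7: count[7] becomes 1
p_7 = 5: count[5] becomes 3
p_8 = 5: count[5] becomes 4
p_9 = 10: count[10] becomes 1
Degrees (1 + count): deg[1]=1+0=1, deg[2]=1+1=2, deg[3]=1+1=2, deg[4]=1+0=1, deg[5]=1+4=5, deg[6]=1+1=2, deg[7]=1+1=2, deg[8]=1+0=1, deg[9]=1+0=1, deg[10]=1+1=2, deg[11]=1+0=1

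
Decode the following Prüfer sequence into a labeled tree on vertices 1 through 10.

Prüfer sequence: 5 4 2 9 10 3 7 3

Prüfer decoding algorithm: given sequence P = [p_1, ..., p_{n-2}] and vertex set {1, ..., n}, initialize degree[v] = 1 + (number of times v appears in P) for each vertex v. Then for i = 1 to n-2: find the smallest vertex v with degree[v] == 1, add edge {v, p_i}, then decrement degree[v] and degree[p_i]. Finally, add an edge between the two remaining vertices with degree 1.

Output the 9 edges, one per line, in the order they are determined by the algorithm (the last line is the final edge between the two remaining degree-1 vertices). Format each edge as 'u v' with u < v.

Answer: 1 5
4 5
2 4
2 9
6 10
3 8
7 9
3 7
3 10

Derivation:
Initial degrees: {1:1, 2:2, 3:3, 4:2, 5:2, 6:1, 7:2, 8:1, 9:2, 10:2}
Step 1: smallest deg-1 vertex = 1, p_1 = 5. Add edge {1,5}. Now deg[1]=0, deg[5]=1.
Step 2: smallest deg-1 vertex = 5, p_2 = 4. Add edge {4,5}. Now deg[5]=0, deg[4]=1.
Step 3: smallest deg-1 vertex = 4, p_3 = 2. Add edge {2,4}. Now deg[4]=0, deg[2]=1.
Step 4: smallest deg-1 vertex = 2, p_4 = 9. Add edge {2,9}. Now deg[2]=0, deg[9]=1.
Step 5: smallest deg-1 vertex = 6, p_5 = 10. Add edge {6,10}. Now deg[6]=0, deg[10]=1.
Step 6: smallest deg-1 vertex = 8, p_6 = 3. Add edge {3,8}. Now deg[8]=0, deg[3]=2.
Step 7: smallest deg-1 vertex = 9, p_7 = 7. Add edge {7,9}. Now deg[9]=0, deg[7]=1.
Step 8: smallest deg-1 vertex = 7, p_8 = 3. Add edge {3,7}. Now deg[7]=0, deg[3]=1.
Final: two remaining deg-1 vertices are 3, 10. Add edge {3,10}.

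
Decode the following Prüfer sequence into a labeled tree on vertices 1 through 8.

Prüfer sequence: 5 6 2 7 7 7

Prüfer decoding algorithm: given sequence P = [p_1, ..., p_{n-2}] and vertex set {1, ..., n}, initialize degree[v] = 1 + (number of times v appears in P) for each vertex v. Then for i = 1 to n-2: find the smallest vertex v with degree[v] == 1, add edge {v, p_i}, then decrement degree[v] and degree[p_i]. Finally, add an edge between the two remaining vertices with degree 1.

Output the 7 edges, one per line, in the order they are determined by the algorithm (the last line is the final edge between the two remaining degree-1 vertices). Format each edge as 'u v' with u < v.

Initial degrees: {1:1, 2:2, 3:1, 4:1, 5:2, 6:2, 7:4, 8:1}
Step 1: smallest deg-1 vertex = 1, p_1 = 5. Add edge {1,5}. Now deg[1]=0, deg[5]=1.
Step 2: smallest deg-1 vertex = 3, p_2 = 6. Add edge {3,6}. Now deg[3]=0, deg[6]=1.
Step 3: smallest deg-1 vertex = 4, p_3 = 2. Add edge {2,4}. Now deg[4]=0, deg[2]=1.
Step 4: smallest deg-1 vertex = 2, p_4 = 7. Add edge {2,7}. Now deg[2]=0, deg[7]=3.
Step 5: smallest deg-1 vertex = 5, p_5 = 7. Add edge {5,7}. Now deg[5]=0, deg[7]=2.
Step 6: smallest deg-1 vertex = 6, p_6 = 7. Add edge {6,7}. Now deg[6]=0, deg[7]=1.
Final: two remaining deg-1 vertices are 7, 8. Add edge {7,8}.

Answer: 1 5
3 6
2 4
2 7
5 7
6 7
7 8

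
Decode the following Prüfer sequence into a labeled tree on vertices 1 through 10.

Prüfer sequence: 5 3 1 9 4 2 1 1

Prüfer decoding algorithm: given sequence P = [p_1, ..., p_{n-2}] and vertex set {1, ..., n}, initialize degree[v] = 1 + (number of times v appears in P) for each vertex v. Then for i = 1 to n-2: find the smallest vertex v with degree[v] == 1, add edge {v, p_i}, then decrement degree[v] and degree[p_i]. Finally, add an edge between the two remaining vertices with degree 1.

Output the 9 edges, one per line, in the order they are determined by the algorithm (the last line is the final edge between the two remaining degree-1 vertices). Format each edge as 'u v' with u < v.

Initial degrees: {1:4, 2:2, 3:2, 4:2, 5:2, 6:1, 7:1, 8:1, 9:2, 10:1}
Step 1: smallest deg-1 vertex = 6, p_1 = 5. Add edge {5,6}. Now deg[6]=0, deg[5]=1.
Step 2: smallest deg-1 vertex = 5, p_2 = 3. Add edge {3,5}. Now deg[5]=0, deg[3]=1.
Step 3: smallest deg-1 vertex = 3, p_3 = 1. Add edge {1,3}. Now deg[3]=0, deg[1]=3.
Step 4: smallest deg-1 vertex = 7, p_4 = 9. Add edge {7,9}. Now deg[7]=0, deg[9]=1.
Step 5: smallest deg-1 vertex = 8, p_5 = 4. Add edge {4,8}. Now deg[8]=0, deg[4]=1.
Step 6: smallest deg-1 vertex = 4, p_6 = 2. Add edge {2,4}. Now deg[4]=0, deg[2]=1.
Step 7: smallest deg-1 vertex = 2, p_7 = 1. Add edge {1,2}. Now deg[2]=0, deg[1]=2.
Step 8: smallest deg-1 vertex = 9, p_8 = 1. Add edge {1,9}. Now deg[9]=0, deg[1]=1.
Final: two remaining deg-1 vertices are 1, 10. Add edge {1,10}.

Answer: 5 6
3 5
1 3
7 9
4 8
2 4
1 2
1 9
1 10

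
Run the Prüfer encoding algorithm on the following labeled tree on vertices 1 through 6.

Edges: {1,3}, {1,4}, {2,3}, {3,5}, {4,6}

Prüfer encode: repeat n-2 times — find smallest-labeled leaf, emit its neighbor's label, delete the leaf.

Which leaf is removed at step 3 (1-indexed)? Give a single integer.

Answer: 3

Derivation:
Step 1: current leaves = {2,5,6}. Remove leaf 2 (neighbor: 3).
Step 2: current leaves = {5,6}. Remove leaf 5 (neighbor: 3).
Step 3: current leaves = {3,6}. Remove leaf 3 (neighbor: 1).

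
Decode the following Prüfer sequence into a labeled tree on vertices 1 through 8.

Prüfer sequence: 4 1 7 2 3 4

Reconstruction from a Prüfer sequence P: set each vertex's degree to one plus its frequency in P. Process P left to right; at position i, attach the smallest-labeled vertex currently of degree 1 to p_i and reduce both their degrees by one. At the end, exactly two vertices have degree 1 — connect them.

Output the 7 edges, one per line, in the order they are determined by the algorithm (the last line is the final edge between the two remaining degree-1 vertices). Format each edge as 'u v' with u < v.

Initial degrees: {1:2, 2:2, 3:2, 4:3, 5:1, 6:1, 7:2, 8:1}
Step 1: smallest deg-1 vertex = 5, p_1 = 4. Add edge {4,5}. Now deg[5]=0, deg[4]=2.
Step 2: smallest deg-1 vertex = 6, p_2 = 1. Add edge {1,6}. Now deg[6]=0, deg[1]=1.
Step 3: smallest deg-1 vertex = 1, p_3 = 7. Add edge {1,7}. Now deg[1]=0, deg[7]=1.
Step 4: smallest deg-1 vertex = 7, p_4 = 2. Add edge {2,7}. Now deg[7]=0, deg[2]=1.
Step 5: smallest deg-1 vertex = 2, p_5 = 3. Add edge {2,3}. Now deg[2]=0, deg[3]=1.
Step 6: smallest deg-1 vertex = 3, p_6 = 4. Add edge {3,4}. Now deg[3]=0, deg[4]=1.
Final: two remaining deg-1 vertices are 4, 8. Add edge {4,8}.

Answer: 4 5
1 6
1 7
2 7
2 3
3 4
4 8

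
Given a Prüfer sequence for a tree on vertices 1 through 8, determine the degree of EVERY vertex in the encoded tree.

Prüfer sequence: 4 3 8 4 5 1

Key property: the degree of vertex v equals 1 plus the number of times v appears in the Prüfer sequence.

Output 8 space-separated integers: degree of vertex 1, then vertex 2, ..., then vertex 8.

p_1 = 4: count[4] becomes 1
p_2 = 3: count[3] becomes 1
p_3 = 8: count[8] becomes 1
p_4 = 4: count[4] becomes 2
p_5 = 5: count[5] becomes 1
p_6 = 1: count[1] becomes 1
Degrees (1 + count): deg[1]=1+1=2, deg[2]=1+0=1, deg[3]=1+1=2, deg[4]=1+2=3, deg[5]=1+1=2, deg[6]=1+0=1, deg[7]=1+0=1, deg[8]=1+1=2

Answer: 2 1 2 3 2 1 1 2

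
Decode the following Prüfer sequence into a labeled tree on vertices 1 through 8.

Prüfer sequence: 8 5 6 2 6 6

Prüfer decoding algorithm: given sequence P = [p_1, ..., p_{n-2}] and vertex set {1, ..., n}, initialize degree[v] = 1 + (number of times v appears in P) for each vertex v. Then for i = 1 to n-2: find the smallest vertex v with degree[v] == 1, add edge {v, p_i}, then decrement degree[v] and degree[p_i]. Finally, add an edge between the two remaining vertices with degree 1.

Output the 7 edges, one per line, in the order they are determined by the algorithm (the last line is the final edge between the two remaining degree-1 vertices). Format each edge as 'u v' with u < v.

Initial degrees: {1:1, 2:2, 3:1, 4:1, 5:2, 6:4, 7:1, 8:2}
Step 1: smallest deg-1 vertex = 1, p_1 = 8. Add edge {1,8}. Now deg[1]=0, deg[8]=1.
Step 2: smallest deg-1 vertex = 3, p_2 = 5. Add edge {3,5}. Now deg[3]=0, deg[5]=1.
Step 3: smallest deg-1 vertex = 4, p_3 = 6. Add edge {4,6}. Now deg[4]=0, deg[6]=3.
Step 4: smallest deg-1 vertex = 5, p_4 = 2. Add edge {2,5}. Now deg[5]=0, deg[2]=1.
Step 5: smallest deg-1 vertex = 2, p_5 = 6. Add edge {2,6}. Now deg[2]=0, deg[6]=2.
Step 6: smallest deg-1 vertex = 7, p_6 = 6. Add edge {6,7}. Now deg[7]=0, deg[6]=1.
Final: two remaining deg-1 vertices are 6, 8. Add edge {6,8}.

Answer: 1 8
3 5
4 6
2 5
2 6
6 7
6 8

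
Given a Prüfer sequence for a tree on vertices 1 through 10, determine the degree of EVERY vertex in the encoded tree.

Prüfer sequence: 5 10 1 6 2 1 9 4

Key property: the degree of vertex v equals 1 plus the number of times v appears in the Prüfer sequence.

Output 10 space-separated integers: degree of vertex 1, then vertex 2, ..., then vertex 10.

Answer: 3 2 1 2 2 2 1 1 2 2

Derivation:
p_1 = 5: count[5] becomes 1
p_2 = 10: count[10] becomes 1
p_3 = 1: count[1] becomes 1
p_4 = 6: count[6] becomes 1
p_5 = 2: count[2] becomes 1
p_6 = 1: count[1] becomes 2
p_7 = 9: count[9] becomes 1
p_8 = 4: count[4] becomes 1
Degrees (1 + count): deg[1]=1+2=3, deg[2]=1+1=2, deg[3]=1+0=1, deg[4]=1+1=2, deg[5]=1+1=2, deg[6]=1+1=2, deg[7]=1+0=1, deg[8]=1+0=1, deg[9]=1+1=2, deg[10]=1+1=2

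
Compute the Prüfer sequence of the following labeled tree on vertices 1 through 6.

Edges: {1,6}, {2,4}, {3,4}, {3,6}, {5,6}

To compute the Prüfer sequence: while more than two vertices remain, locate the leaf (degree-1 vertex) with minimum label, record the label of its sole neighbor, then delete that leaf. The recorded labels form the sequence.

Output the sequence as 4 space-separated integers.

Answer: 6 4 3 6

Derivation:
Step 1: leaves = {1,2,5}. Remove smallest leaf 1, emit neighbor 6.
Step 2: leaves = {2,5}. Remove smallest leaf 2, emit neighbor 4.
Step 3: leaves = {4,5}. Remove smallest leaf 4, emit neighbor 3.
Step 4: leaves = {3,5}. Remove smallest leaf 3, emit neighbor 6.
Done: 2 vertices remain (5, 6). Sequence = [6 4 3 6]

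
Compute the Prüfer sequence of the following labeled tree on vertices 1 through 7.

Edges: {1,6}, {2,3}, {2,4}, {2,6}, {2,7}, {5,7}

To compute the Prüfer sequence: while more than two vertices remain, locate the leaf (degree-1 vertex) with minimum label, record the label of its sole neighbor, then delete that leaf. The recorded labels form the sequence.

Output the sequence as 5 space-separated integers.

Answer: 6 2 2 7 2

Derivation:
Step 1: leaves = {1,3,4,5}. Remove smallest leaf 1, emit neighbor 6.
Step 2: leaves = {3,4,5,6}. Remove smallest leaf 3, emit neighbor 2.
Step 3: leaves = {4,5,6}. Remove smallest leaf 4, emit neighbor 2.
Step 4: leaves = {5,6}. Remove smallest leaf 5, emit neighbor 7.
Step 5: leaves = {6,7}. Remove smallest leaf 6, emit neighbor 2.
Done: 2 vertices remain (2, 7). Sequence = [6 2 2 7 2]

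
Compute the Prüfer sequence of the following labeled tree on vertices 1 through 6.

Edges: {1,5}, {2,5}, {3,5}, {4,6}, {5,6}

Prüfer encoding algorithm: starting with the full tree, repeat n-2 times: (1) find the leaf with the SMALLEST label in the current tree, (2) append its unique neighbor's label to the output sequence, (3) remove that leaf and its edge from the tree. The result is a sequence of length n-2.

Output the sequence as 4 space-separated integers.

Step 1: leaves = {1,2,3,4}. Remove smallest leaf 1, emit neighbor 5.
Step 2: leaves = {2,3,4}. Remove smallest leaf 2, emit neighbor 5.
Step 3: leaves = {3,4}. Remove smallest leaf 3, emit neighbor 5.
Step 4: leaves = {4,5}. Remove smallest leaf 4, emit neighbor 6.
Done: 2 vertices remain (5, 6). Sequence = [5 5 5 6]

Answer: 5 5 5 6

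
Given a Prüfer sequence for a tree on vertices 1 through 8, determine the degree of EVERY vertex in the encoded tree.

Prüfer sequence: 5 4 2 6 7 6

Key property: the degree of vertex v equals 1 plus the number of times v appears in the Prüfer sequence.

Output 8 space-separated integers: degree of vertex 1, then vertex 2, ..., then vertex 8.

Answer: 1 2 1 2 2 3 2 1

Derivation:
p_1 = 5: count[5] becomes 1
p_2 = 4: count[4] becomes 1
p_3 = 2: count[2] becomes 1
p_4 = 6: count[6] becomes 1
p_5 = 7: count[7] becomes 1
p_6 = 6: count[6] becomes 2
Degrees (1 + count): deg[1]=1+0=1, deg[2]=1+1=2, deg[3]=1+0=1, deg[4]=1+1=2, deg[5]=1+1=2, deg[6]=1+2=3, deg[7]=1+1=2, deg[8]=1+0=1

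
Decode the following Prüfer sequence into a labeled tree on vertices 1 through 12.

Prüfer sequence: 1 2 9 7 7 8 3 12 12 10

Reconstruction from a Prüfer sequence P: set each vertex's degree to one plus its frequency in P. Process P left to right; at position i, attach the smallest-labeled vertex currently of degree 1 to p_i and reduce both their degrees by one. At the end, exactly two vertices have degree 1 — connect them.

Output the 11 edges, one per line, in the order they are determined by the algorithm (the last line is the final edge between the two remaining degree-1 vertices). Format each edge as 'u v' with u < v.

Answer: 1 4
1 2
2 9
5 7
6 7
7 8
3 8
3 12
9 12
10 11
10 12

Derivation:
Initial degrees: {1:2, 2:2, 3:2, 4:1, 5:1, 6:1, 7:3, 8:2, 9:2, 10:2, 11:1, 12:3}
Step 1: smallest deg-1 vertex = 4, p_1 = 1. Add edge {1,4}. Now deg[4]=0, deg[1]=1.
Step 2: smallest deg-1 vertex = 1, p_2 = 2. Add edge {1,2}. Now deg[1]=0, deg[2]=1.
Step 3: smallest deg-1 vertex = 2, p_3 = 9. Add edge {2,9}. Now deg[2]=0, deg[9]=1.
Step 4: smallest deg-1 vertex = 5, p_4 = 7. Add edge {5,7}. Now deg[5]=0, deg[7]=2.
Step 5: smallest deg-1 vertex = 6, p_5 = 7. Add edge {6,7}. Now deg[6]=0, deg[7]=1.
Step 6: smallest deg-1 vertex = 7, p_6 = 8. Add edge {7,8}. Now deg[7]=0, deg[8]=1.
Step 7: smallest deg-1 vertex = 8, p_7 = 3. Add edge {3,8}. Now deg[8]=0, deg[3]=1.
Step 8: smallest deg-1 vertex = 3, p_8 = 12. Add edge {3,12}. Now deg[3]=0, deg[12]=2.
Step 9: smallest deg-1 vertex = 9, p_9 = 12. Add edge {9,12}. Now deg[9]=0, deg[12]=1.
Step 10: smallest deg-1 vertex = 11, p_10 = 10. Add edge {10,11}. Now deg[11]=0, deg[10]=1.
Final: two remaining deg-1 vertices are 10, 12. Add edge {10,12}.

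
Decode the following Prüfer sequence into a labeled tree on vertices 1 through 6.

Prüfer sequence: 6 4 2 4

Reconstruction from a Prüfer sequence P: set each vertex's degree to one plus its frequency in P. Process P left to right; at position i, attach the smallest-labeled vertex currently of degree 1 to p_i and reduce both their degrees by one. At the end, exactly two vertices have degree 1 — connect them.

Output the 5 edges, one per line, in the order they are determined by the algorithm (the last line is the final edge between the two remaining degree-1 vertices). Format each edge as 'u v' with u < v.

Initial degrees: {1:1, 2:2, 3:1, 4:3, 5:1, 6:2}
Step 1: smallest deg-1 vertex = 1, p_1 = 6. Add edge {1,6}. Now deg[1]=0, deg[6]=1.
Step 2: smallest deg-1 vertex = 3, p_2 = 4. Add edge {3,4}. Now deg[3]=0, deg[4]=2.
Step 3: smallest deg-1 vertex = 5, p_3 = 2. Add edge {2,5}. Now deg[5]=0, deg[2]=1.
Step 4: smallest deg-1 vertex = 2, p_4 = 4. Add edge {2,4}. Now deg[2]=0, deg[4]=1.
Final: two remaining deg-1 vertices are 4, 6. Add edge {4,6}.

Answer: 1 6
3 4
2 5
2 4
4 6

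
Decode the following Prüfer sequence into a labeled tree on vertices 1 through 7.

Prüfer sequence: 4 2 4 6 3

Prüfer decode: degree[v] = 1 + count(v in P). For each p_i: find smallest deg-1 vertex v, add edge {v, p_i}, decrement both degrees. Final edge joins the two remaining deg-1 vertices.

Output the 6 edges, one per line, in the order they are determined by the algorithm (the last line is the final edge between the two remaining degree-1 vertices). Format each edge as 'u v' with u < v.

Initial degrees: {1:1, 2:2, 3:2, 4:3, 5:1, 6:2, 7:1}
Step 1: smallest deg-1 vertex = 1, p_1 = 4. Add edge {1,4}. Now deg[1]=0, deg[4]=2.
Step 2: smallest deg-1 vertex = 5, p_2 = 2. Add edge {2,5}. Now deg[5]=0, deg[2]=1.
Step 3: smallest deg-1 vertex = 2, p_3 = 4. Add edge {2,4}. Now deg[2]=0, deg[4]=1.
Step 4: smallest deg-1 vertex = 4, p_4 = 6. Add edge {4,6}. Now deg[4]=0, deg[6]=1.
Step 5: smallest deg-1 vertex = 6, p_5 = 3. Add edge {3,6}. Now deg[6]=0, deg[3]=1.
Final: two remaining deg-1 vertices are 3, 7. Add edge {3,7}.

Answer: 1 4
2 5
2 4
4 6
3 6
3 7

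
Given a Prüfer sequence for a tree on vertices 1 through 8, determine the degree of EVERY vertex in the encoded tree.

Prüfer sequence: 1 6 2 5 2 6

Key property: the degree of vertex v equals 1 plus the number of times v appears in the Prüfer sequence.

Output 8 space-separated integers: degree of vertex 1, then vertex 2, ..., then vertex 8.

p_1 = 1: count[1] becomes 1
p_2 = 6: count[6] becomes 1
p_3 = 2: count[2] becomes 1
p_4 = 5: count[5] becomes 1
p_5 = 2: count[2] becomes 2
p_6 = 6: count[6] becomes 2
Degrees (1 + count): deg[1]=1+1=2, deg[2]=1+2=3, deg[3]=1+0=1, deg[4]=1+0=1, deg[5]=1+1=2, deg[6]=1+2=3, deg[7]=1+0=1, deg[8]=1+0=1

Answer: 2 3 1 1 2 3 1 1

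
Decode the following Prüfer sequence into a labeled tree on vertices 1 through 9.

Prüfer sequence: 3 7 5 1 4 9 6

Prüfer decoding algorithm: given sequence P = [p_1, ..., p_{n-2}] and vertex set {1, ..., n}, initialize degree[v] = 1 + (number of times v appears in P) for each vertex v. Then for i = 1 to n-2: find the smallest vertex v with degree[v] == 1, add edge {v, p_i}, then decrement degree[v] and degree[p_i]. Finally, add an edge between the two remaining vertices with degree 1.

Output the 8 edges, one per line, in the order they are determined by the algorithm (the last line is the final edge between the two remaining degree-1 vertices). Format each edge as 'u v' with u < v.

Answer: 2 3
3 7
5 7
1 5
1 4
4 9
6 8
6 9

Derivation:
Initial degrees: {1:2, 2:1, 3:2, 4:2, 5:2, 6:2, 7:2, 8:1, 9:2}
Step 1: smallest deg-1 vertex = 2, p_1 = 3. Add edge {2,3}. Now deg[2]=0, deg[3]=1.
Step 2: smallest deg-1 vertex = 3, p_2 = 7. Add edge {3,7}. Now deg[3]=0, deg[7]=1.
Step 3: smallest deg-1 vertex = 7, p_3 = 5. Add edge {5,7}. Now deg[7]=0, deg[5]=1.
Step 4: smallest deg-1 vertex = 5, p_4 = 1. Add edge {1,5}. Now deg[5]=0, deg[1]=1.
Step 5: smallest deg-1 vertex = 1, p_5 = 4. Add edge {1,4}. Now deg[1]=0, deg[4]=1.
Step 6: smallest deg-1 vertex = 4, p_6 = 9. Add edge {4,9}. Now deg[4]=0, deg[9]=1.
Step 7: smallest deg-1 vertex = 8, p_7 = 6. Add edge {6,8}. Now deg[8]=0, deg[6]=1.
Final: two remaining deg-1 vertices are 6, 9. Add edge {6,9}.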